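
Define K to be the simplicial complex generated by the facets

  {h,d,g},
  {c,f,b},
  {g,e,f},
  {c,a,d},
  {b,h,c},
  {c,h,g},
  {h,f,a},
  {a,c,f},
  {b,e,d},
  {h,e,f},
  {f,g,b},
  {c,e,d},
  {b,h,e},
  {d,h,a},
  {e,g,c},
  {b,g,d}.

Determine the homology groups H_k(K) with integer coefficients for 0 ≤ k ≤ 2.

Fix the vertex order a < b < c < d < e < f < g < h and write every simplex with vertices in increasing order. Then dim K = 2 and the simplices of K are:

  0-simplices (8): a, b, c, d, e, f, g, h
  1-simplices (24): ac, ad, af, ah, bc, bd, be, bf, bg, bh, cd, ce, cf, cg, ch, de, dg, dh, ef, eg, eh, fg, fh, gh
  2-simplices (16): acd, acf, adh, afh, bcf, bch, bde, bdg, beh, bfg, cde, ceg, cgh, dgh, efg, efh

so the chain groups are C_0 ≅ Z^8, C_1 ≅ Z^24, C_2 ≅ Z^16.

The boundary map ∂_1: C_1 → C_0 sends each edge [p,q] (with p < q) to q − p.
The 8×24 boundary matrix has rank 7 and Smith normal form diag(1,1,1,1,1,1,1).

Boundary ∂_2: C_2 → C_1 sends each 2-simplex [p,q,r] to [q,r] − [p,r] + [p,q]. For instance
  ∂bdg = dg − bg + bd,
  ∂bde = de − be + bd.
The 24×16 boundary matrix has rank 15 and Smith normal form diag(1,1,1,1,1,1,1,1,1,1,1,1,1,1,1).

Reading off H_k = ker ∂_k / im ∂_{k+1}:

  H_0: rank C_0 − rank ∂_1 = 8 − 7 = 1, and the invariant factors of ∂_1 are all 1, so H_0 = Z.
  H_1: rank ker ∂_1 − rank ∂_2 = (24 − 7) − 15 = 2, and the invariant factors of ∂_2 are all 1, so H_1 = Z^2.
  H_2: rank ker ∂_2 − rank ∂_3 = (16 − 15) − 0 = 1, and there is no ∂_3, so H_2 = Z.

H_0 ≅ Z,  H_1 ≅ Z^2,  H_2 ≅ Z.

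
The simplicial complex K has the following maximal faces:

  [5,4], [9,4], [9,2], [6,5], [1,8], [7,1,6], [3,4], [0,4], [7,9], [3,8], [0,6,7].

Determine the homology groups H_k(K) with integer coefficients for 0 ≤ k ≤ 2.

Take the total order 0 < 1 < 2 < 3 < 4 < 5 < 6 < 7 < 8 < 9 on the vertex set. Then K (dimension 2) consists of the simplices:

  0-simplices (10): [0], [1], [2], [3], [4], [5], [6], [7], [8], [9]
  1-simplices (14): [0,4], [0,6], [0,7], [1,6], [1,7], [1,8], [2,9], [3,4], [3,8], [4,5], [4,9], [5,6], [6,7], [7,9]
  2-simplices (2): [0,6,7], [1,6,7]

so the chain groups are C_0 ≅ Z^10, C_1 ≅ Z^14, C_2 ≅ Z^2.

Boundary ∂_1: C_1 → C_0 maps an edge to its endpoints' difference, ∂[p,q] = q − p. For instance
  ∂[3,4] = [4] − [3].
This gives a 10×14 integer matrix of rank 9; reducing to Smith normal form yields diagonal entries (1,1,1,1,1,1,1,1,1).

Boundary ∂_2: C_2 → C_1 sends each 2-simplex [p,q,r] to [q,r] − [p,r] + [p,q]. For instance
  ∂[1,6,7] = [6,7] − [1,7] + [1,6],
  ∂[0,6,7] = [6,7] − [0,7] + [0,6].
As a 14×2 matrix over Z this has rank 2, with invariant factors (1,1).

Reading off H_k = ker ∂_k / im ∂_{k+1}:

  H_0: rank C_0 − rank ∂_1 = 10 − 9 = 1, and the invariant factors of ∂_1 are all 1, so H_0 = Z.
  H_1: rank ker ∂_1 − rank ∂_2 = (14 − 9) − 2 = 3, and the invariant factors of ∂_2 are all 1, so H_1 = Z^3.
  H_2: rank ker ∂_2 − rank ∂_3 = (2 − 2) − 0 = 0, and there is no ∂_3, so H_2 = 0.

H_0 = Z,  H_1 = Z^3,  H_2 = 0.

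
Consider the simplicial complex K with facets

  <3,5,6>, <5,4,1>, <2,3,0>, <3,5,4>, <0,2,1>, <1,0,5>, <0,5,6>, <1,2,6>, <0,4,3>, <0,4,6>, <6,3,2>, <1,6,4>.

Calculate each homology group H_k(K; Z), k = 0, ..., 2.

Fix the vertex order 0 < 1 < 2 < 3 < 4 < 5 < 6 and write every simplex with vertices in increasing order. Then dim K = 2 and the simplices of K are:

  0-simplices (7): [0], [1], [2], [3], [4], [5], [6]
  1-simplices (18): [0,1], [0,2], [0,3], [0,4], [0,5], [0,6], [1,2], [1,4], [1,5], [1,6], [2,3], [2,6], [3,4], [3,5], [3,6], [4,5], [4,6], [5,6]
  2-simplices (12): [0,1,2], [0,1,5], [0,2,3], [0,3,4], [0,4,6], [0,5,6], [1,2,6], [1,4,5], [1,4,6], [2,3,6], [3,4,5], [3,5,6]

Hence C_0 ≅ Z^7, C_1 ≅ Z^18, C_2 ≅ Z^12.

Boundary ∂_1: C_1 → C_0 maps an edge to its endpoints' difference, ∂[p,q] = q − p. For instance
  ∂[2,3] = [3] − [2].
The resulting 7×18 matrix has rank 6, and its Smith normal form has invariant factors (1,1,1,1,1,1).

∂_2: C_2 → C_1 acts by ∂[p,q,r] = [q,r] − [p,r] + [p,q]. For instance
  ∂[0,2,3] = [2,3] − [0,3] + [0,2],
  ∂[0,4,6] = [4,6] − [0,6] + [0,4].
The resulting 18×12 matrix has rank 12, and its Smith normal form has invariant factors (1,1,1,1,1,1,1,1,1,1,1,2).

Reading off H_k = ker ∂_k / im ∂_{k+1}:

  H_0: rank C_0 − rank ∂_1 = 7 − 6 = 1, and the invariant factors of ∂_1 are all 1, so H_0 ≅ Z.
  H_1: rank ker ∂_1 − rank ∂_2 = (18 − 6) − 12 = 0, and ∂_2 has invariant factor 2 > 1, so H_1 ≅ Z/2.
  H_2: rank ker ∂_2 − rank ∂_3 = (12 − 12) − 0 = 0, and there is no ∂_3, so H_2 ≅ 0.

H_0 = Z,  H_1 = Z/2,  H_2 = 0.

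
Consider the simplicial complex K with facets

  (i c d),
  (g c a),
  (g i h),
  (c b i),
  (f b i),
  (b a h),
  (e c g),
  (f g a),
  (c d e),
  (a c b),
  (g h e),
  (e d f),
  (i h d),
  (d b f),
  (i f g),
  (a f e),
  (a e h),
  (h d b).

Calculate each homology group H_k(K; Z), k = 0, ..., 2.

We work with the vertex ordering a < b < c < d < e < f < g < h < i. The simplices of K, each written with vertices in increasing order, are:

  0-simplices (9): a, b, c, d, e, f, g, h, i
  1-simplices (27): ab, ac, ae, af, ag, ah, bc, bd, bf, bh, bi, cd, ce, cg, ci, de, df, dh, di, ef, eg, eh, fg, fi, gh, gi, hi
  2-simplices (18): abc, abh, acg, aef, aeh, afg, bci, bdf, bdh, bfi, cde, cdi, ceg, def, dhi, egh, fgi, ghi

Hence C_0 ≅ Z^9, C_1 ≅ Z^27, C_2 ≅ Z^18.

∂_1: C_1 → C_0 is given by ∂[p,q] = [q] − [p].
This gives a 9×27 integer matrix of rank 8; reducing to Smith normal form yields diagonal entries (1,1,1,1,1,1,1,1).

∂_2: C_2 → C_1 acts by ∂[p,q,r] = [q,r] − [p,r] + [p,q]. For instance
  ∂cde = de − ce + cd,
  ∂abc = bc − ac + ab.
The 27×18 boundary matrix has rank 18 and Smith normal form diag(1,1,1,1,1,1,1,1,1,1,1,1,1,1,1,1,1,2).

Computing H_k = (kernel of ∂_k) / (image of ∂_{k+1}):

  H_0: rank C_0 − rank ∂_1 = 9 − 8 = 1, and the invariant factors of ∂_1 are all 1, so H_0 = Z.
  H_1: rank ker ∂_1 − rank ∂_2 = (27 − 8) − 18 = 1, and ∂_2 has invariant factor 2 > 1, so H_1 = Z × Z/2.
  H_2: rank ker ∂_2 − rank ∂_3 = (18 − 18) − 0 = 0, and there is no ∂_3, so H_2 = 0.

As a check, the Euler characteristic is 9 − 27 + 18 = 0, which agrees with 1 − 1 + 0 = 0.
(K is a triangulation of the Klein bottle.)

H_0 ≅ Z,  H_1 ≅ Z × Z/2,  H_2 = 0.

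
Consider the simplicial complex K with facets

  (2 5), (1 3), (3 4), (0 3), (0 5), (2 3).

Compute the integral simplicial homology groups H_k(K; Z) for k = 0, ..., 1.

H_0 ≅ Z,  H_1 ≅ Z.

Take the total order 0 < 1 < 2 < 3 < 4 < 5 on the vertex set. Then K (dimension 1) consists of the simplices:

  0-simplices (6): [0], [1], [2], [3], [4], [5]
  1-simplices (6): [0,3], [0,5], [1,3], [2,3], [2,5], [3,4]

so the chain groups are C_0 ≅ Z^6, C_1 ≅ Z^6.

∂_1: C_1 → C_0 is given by ∂[p,q] = [q] − [p]. For instance
  ∂[0,5] = [5] − [0].
The 6×6 boundary matrix has rank 5 and Smith normal form diag(1,1,1,1,1).

Now H_k = ker ∂_k / im ∂_{k+1}, so:

  H_0: rank C_0 − rank ∂_1 = 6 − 5 = 1, and the invariant factors of ∂_1 are all 1, so H_0 ≅ Z.
  H_1: rank ker ∂_1 − rank ∂_2 = (6 − 5) − 0 = 1, and there is no ∂_2, so H_1 ≅ Z.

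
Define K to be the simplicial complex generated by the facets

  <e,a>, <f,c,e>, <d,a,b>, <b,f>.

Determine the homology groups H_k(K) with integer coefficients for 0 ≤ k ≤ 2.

Order the vertices as a < b < c < d < e < f. Listing each simplex with vertices in this order, K has dimension 2 with simplices:

  0-simplices (6): a, b, c, d, e, f
  1-simplices (8): ab, ad, ae, bd, bf, ce, cf, ef
  2-simplices (2): abd, cef

so the chain groups are C_0 ≅ Z^6, C_1 ≅ Z^8, C_2 ≅ Z^2.

The boundary map ∂_1: C_1 → C_0 sends each edge [p,q] (with p < q) to q − p. For instance
  ∂ae = e − a.
The resulting 6×8 matrix has rank 5, and its Smith normal form has invariant factors (1,1,1,1,1).

∂_2: C_2 → C_1 sends each 2-simplex [p,q,r] to [q,r] − [p,r] + [p,q]. For instance
  ∂cef = ef − cf + ce,
  ∂abd = bd − ad + ab.
This gives a 8×2 integer matrix of rank 2; reducing to Smith normal form yields diagonal entries (1,1).

Reading off H_k = ker ∂_k / im ∂_{k+1}:

  H_0: rank C_0 − rank ∂_1 = 6 − 5 = 1, and the invariant factors of ∂_1 are all 1, so H_0 = Z.
  H_1: rank ker ∂_1 − rank ∂_2 = (8 − 5) − 2 = 1, and the invariant factors of ∂_2 are all 1, so H_1 = Z.
  H_2: rank ker ∂_2 − rank ∂_3 = (2 − 2) − 0 = 0, and there is no ∂_3, so H_2 = 0.

H_0 ≅ Z,  H_1 ≅ Z,  H_2 = 0.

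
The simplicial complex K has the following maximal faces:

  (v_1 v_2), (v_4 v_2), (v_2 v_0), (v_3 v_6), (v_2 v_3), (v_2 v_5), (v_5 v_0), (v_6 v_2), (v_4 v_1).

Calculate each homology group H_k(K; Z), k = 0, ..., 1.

H_0 = Z,  H_1 = Z^3.

Fix the vertex order v_0 < v_1 < v_2 < v_3 < v_4 < v_5 < v_6 and write every simplex with vertices in increasing order. Then dim K = 1 and the simplices of K are:

  0-simplices (7): [v_0], [v_1], [v_2], [v_3], [v_4], [v_5], [v_6]
  1-simplices (9): [v_0,v_2], [v_0,v_5], [v_1,v_2], [v_1,v_4], [v_2,v_3], [v_2,v_4], [v_2,v_5], [v_2,v_6], [v_3,v_6]

giving chain groups C_0 ≅ Z^7, C_1 ≅ Z^9.

The boundary map ∂_1: C_1 → C_0 maps an edge to its endpoints' difference, ∂[p,q] = q − p. For instance
  ∂[v_0,v_5] = [v_5] − [v_0].
The 7×9 boundary matrix has rank 6 and Smith normal form diag(1,1,1,1,1,1).

From H_k ≅ ker(∂_k) / im(∂_{k+1}) we obtain:

  H_0: rank C_0 − rank ∂_1 = 7 − 6 = 1, and the invariant factors of ∂_1 are all 1, so H_0 = Z.
  H_1: rank ker ∂_1 − rank ∂_2 = (9 − 6) − 0 = 3, and there is no ∂_2, so H_1 = Z^3.

As a check, the Euler characteristic is 7 − 9 = -2, which agrees with 1 − 3 = -2.
(K is a triangulation of a wedge of 3 circles.)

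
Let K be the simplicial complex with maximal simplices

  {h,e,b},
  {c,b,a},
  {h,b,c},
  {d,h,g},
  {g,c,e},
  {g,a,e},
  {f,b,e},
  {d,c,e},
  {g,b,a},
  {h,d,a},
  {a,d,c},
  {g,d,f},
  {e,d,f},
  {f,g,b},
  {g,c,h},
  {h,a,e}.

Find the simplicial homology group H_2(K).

H_2 = Z.

K has 8 vertices, 24 edges, 16 triangles.
rank ∂_2 = 15, rank ∂_3 = 0 ⇒ b_2 = 16 − 15 − 0 = 1. So H_2 ≅ Z.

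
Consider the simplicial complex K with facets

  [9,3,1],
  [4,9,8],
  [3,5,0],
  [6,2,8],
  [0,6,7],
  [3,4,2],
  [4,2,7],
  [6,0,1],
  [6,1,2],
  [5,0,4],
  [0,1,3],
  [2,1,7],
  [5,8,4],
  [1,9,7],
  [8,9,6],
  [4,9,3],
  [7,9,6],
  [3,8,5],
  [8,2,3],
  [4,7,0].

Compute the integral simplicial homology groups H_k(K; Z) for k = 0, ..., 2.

H_0 = Z,  H_1 = Z ⊕ Z/2,  H_2 = 0.

K has 10 vertices, 30 edges, 20 triangles.
rank ∂_0 = 0, rank ∂_1 = 9 ⇒ b_0 = 10 − 0 − 9 = 1; all invariant factors of ∂_1 are 1 so no torsion. So H_0 ≅ Z.
rank ∂_1 = 9, rank ∂_2 = 20 ⇒ b_1 = 30 − 9 − 20 = 1; ∂_2 has invariant factor(s) [2] giving torsion. So H_1 ≅ Z ⊕ Z/2.
rank ∂_2 = 20, rank ∂_3 = 0 ⇒ b_2 = 20 − 20 − 0 = 0. So H_2 ≅ 0.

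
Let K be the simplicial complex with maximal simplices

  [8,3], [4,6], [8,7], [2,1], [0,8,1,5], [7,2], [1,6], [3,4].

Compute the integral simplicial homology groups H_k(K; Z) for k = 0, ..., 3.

H_0 ≅ Z,  H_1 ≅ Z^2,  H_2 = 0,  H_3 = 0.

Take the total order 0 < 1 < 2 < 3 < 4 < 5 < 6 < 7 < 8 on the vertex set. Then K (dimension 3) consists of the simplices:

  0-simplices (9): [0], [1], [2], [3], [4], [5], [6], [7], [8]
  1-simplices (13): [0,1], [0,5], [0,8], [1,2], [1,5], [1,6], [1,8], [2,7], [3,4], [3,8], [4,6], [5,8], [7,8]
  2-simplices (4): [0,1,5], [0,1,8], [0,5,8], [1,5,8]
  3-simplices (1): [0,1,5,8]

giving chain groups C_0 ≅ Z^9, C_1 ≅ Z^13, C_2 ≅ Z^4, C_3 ≅ Z^1.

Boundary ∂_1: C_1 → C_0 is given by ∂[p,q] = [q] − [p].
This gives a 9×13 integer matrix of rank 8; reducing to Smith normal form yields diagonal entries (1,1,1,1,1,1,1,1).

The boundary map ∂_2: C_2 → C_1 sends each 2-simplex [p,q,r] to [q,r] − [p,r] + [p,q]. For instance
  ∂[0,1,5] = [1,5] − [0,5] + [0,1],
  ∂[0,5,8] = [5,8] − [0,8] + [0,5].
The 13×4 boundary matrix has rank 3 and Smith normal form diag(1,1,1).

The boundary map ∂_3: C_3 → C_2 sends each 3-simplex σ to the alternating sum Σ_i (−1)^i (σ with its i-th vertex removed). For instance
  ∂[0,1,5,8] = [1,5,8] − [0,5,8] + [0,1,8] − [0,1,5].
This gives a 4×1 integer matrix of rank 1; reducing to Smith normal form yields diagonal entries (1).

Now H_k = ker ∂_k / im ∂_{k+1}, so:

  H_0: rank C_0 − rank ∂_1 = 9 − 8 = 1, and the invariant factors of ∂_1 are all 1, so H_0 = Z.
  H_1: rank ker ∂_1 − rank ∂_2 = (13 − 8) − 3 = 2, and the invariant factors of ∂_2 are all 1, so H_1 = Z^2.
  H_2: rank ker ∂_2 − rank ∂_3 = (4 − 3) − 1 = 0, and the invariant factors of ∂_3 are all 1, so H_2 = 0.
  H_3: rank ker ∂_3 − rank ∂_4 = (1 − 1) − 0 = 0, and there is no ∂_4, so H_3 = 0.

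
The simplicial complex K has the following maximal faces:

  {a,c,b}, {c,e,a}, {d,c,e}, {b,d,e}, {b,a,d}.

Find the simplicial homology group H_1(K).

H_1 = Z.

Take the total order a < b < c < d < e on the vertex set. Then K (dimension 2) consists of the simplices:

  0-simplices (5): a, b, c, d, e
  1-simplices (10): ab, ac, ad, ae, bc, bd, be, cd, ce, de
  2-simplices (5): abc, abd, ace, bde, cde

giving chain groups C_0 ≅ Z^5, C_1 ≅ Z^10, C_2 ≅ Z^5.

∂_1: C_1 → C_0 is given by ∂[p,q] = [q] − [p]. For instance
  ∂ae = e − a.
The resulting 5×10 matrix has rank 4, and its Smith normal form has invariant factors (1,1,1,1).

∂_2: C_2 → C_1 acts by ∂[p,q,r] = [q,r] − [p,r] + [p,q]. For instance
  ∂ace = ce − ae + ac,
  ∂abc = bc − ac + ab.
The 10×5 boundary matrix has rank 5 and Smith normal form diag(1,1,1,1,1).

Computing H_k = (kernel of ∂_k) / (image of ∂_{k+1}):

  H_1: rank ker ∂_1 − rank ∂_2 = (10 − 4) − 5 = 1, and the invariant factors of ∂_2 are all 1, so H_1 = Z.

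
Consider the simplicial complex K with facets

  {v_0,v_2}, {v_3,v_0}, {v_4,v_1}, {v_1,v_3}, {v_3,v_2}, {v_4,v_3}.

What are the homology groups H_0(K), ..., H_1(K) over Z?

H_0 = Z,  H_1 = Z^2.

Take the total order v_0 < v_1 < v_2 < v_3 < v_4 on the vertex set. Then K (dimension 1) consists of the simplices:

  0-simplices (5): [v_0], [v_1], [v_2], [v_3], [v_4]
  1-simplices (6): [v_0,v_2], [v_0,v_3], [v_1,v_3], [v_1,v_4], [v_2,v_3], [v_3,v_4]

giving chain groups C_0 ≅ Z^5, C_1 ≅ Z^6.

The boundary map ∂_1: C_1 → C_0 is given by ∂[p,q] = [q] − [p].
The resulting 5×6 matrix has rank 4, and its Smith normal form has invariant factors (1,1,1,1).

Computing H_k = (kernel of ∂_k) / (image of ∂_{k+1}):

  H_0: rank C_0 − rank ∂_1 = 5 − 4 = 1, and the invariant factors of ∂_1 are all 1, so H_0 = Z.
  H_1: rank ker ∂_1 − rank ∂_2 = (6 − 4) − 0 = 2, and there is no ∂_2, so H_1 = Z^2.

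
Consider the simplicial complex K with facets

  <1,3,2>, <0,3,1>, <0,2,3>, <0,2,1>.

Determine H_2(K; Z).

H_2 = Z.

We work with the vertex ordering 0 < 1 < 2 < 3. The simplices of K, each written with vertices in increasing order, are:

  0-simplices (4): [0], [1], [2], [3]
  1-simplices (6): [0,1], [0,2], [0,3], [1,2], [1,3], [2,3]
  2-simplices (4): [0,1,2], [0,1,3], [0,2,3], [1,2,3]

giving chain groups C_0 ≅ Z^4, C_1 ≅ Z^6, C_2 ≅ Z^4.

∂_1: C_1 → C_0 is given by ∂[p,q] = [q] − [p]. For instance
  ∂[0,2] = [2] − [0].
The 4×6 boundary matrix has rank 3 and Smith normal form diag(1,1,1).

The boundary map ∂_2: C_2 → C_1 maps a triangle to the signed sum of its edges. For instance
  ∂[1,2,3] = [2,3] − [1,3] + [1,2],
  ∂[0,2,3] = [2,3] − [0,3] + [0,2].
This gives a 6×4 integer matrix of rank 3; reducing to Smith normal form yields diagonal entries (1,1,1).

Reading off H_k = ker ∂_k / im ∂_{k+1}:

  H_2: rank ker ∂_2 − rank ∂_3 = (4 − 3) − 0 = 1, and there is no ∂_3, so H_2 ≅ Z.

(K is a triangulation of the 2-sphere S^2.)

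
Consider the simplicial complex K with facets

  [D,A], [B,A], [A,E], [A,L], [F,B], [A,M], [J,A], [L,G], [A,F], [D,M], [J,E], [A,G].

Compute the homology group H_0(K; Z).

H_0 = Z.

We work with the vertex ordering A < B < D < E < F < G < J < L < M. The simplices of K, each written with vertices in increasing order, are:

  0-simplices (9): A, B, D, E, F, G, J, L, M
  1-simplices (12): AB, AD, AE, AF, AG, AJ, AL, AM, BF, DM, EJ, GL

so the chain groups are C_0 ≅ Z^9, C_1 ≅ Z^12.

∂_1: C_1 → C_0 is given by ∂[p,q] = [q] − [p]. For instance
  ∂GL = L − G.
The resulting 9×12 matrix has rank 8, and its Smith normal form has invariant factors (1,1,1,1,1,1,1,1).

From H_k ≅ ker(∂_k) / im(∂_{k+1}) we obtain:

  H_0: rank C_0 − rank ∂_1 = 9 − 8 = 1, and the invariant factors of ∂_1 are all 1, so H_0 ≅ Z.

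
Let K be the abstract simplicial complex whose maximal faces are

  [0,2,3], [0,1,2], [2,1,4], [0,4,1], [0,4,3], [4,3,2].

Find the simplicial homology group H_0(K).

H_0 = Z.

We work with the vertex ordering 0 < 1 < 2 < 3 < 4. The simplices of K, each written with vertices in increasing order, are:

  0-simplices (5): [0], [1], [2], [3], [4]
  1-simplices (9): [0,1], [0,2], [0,3], [0,4], [1,2], [1,4], [2,3], [2,4], [3,4]
  2-simplices (6): [0,1,2], [0,1,4], [0,2,3], [0,3,4], [1,2,4], [2,3,4]

so the chain groups are C_0 ≅ Z^5, C_1 ≅ Z^9, C_2 ≅ Z^6.

∂_1: C_1 → C_0 sends each edge [p,q] (with p < q) to q − p.
The 5×9 boundary matrix has rank 4 and Smith normal form diag(1,1,1,1).

Boundary ∂_2: C_2 → C_1 maps a triangle to the signed sum of its edges. For instance
  ∂[0,3,4] = [3,4] − [0,4] + [0,3],
  ∂[2,3,4] = [3,4] − [2,4] + [2,3].
This gives a 9×6 integer matrix of rank 5; reducing to Smith normal form yields diagonal entries (1,1,1,1,1).

Now H_k = ker ∂_k / im ∂_{k+1}, so:

  H_0: rank C_0 − rank ∂_1 = 5 − 4 = 1, and the invariant factors of ∂_1 are all 1, so H_0 = Z.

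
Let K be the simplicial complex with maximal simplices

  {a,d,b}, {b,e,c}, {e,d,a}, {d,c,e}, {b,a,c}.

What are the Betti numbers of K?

b_0 = 1, b_1 = 1, b_2 = 0.

Fix the vertex order a < b < c < d < e and write every simplex with vertices in increasing order. Then dim K = 2 and the simplices of K are:

  0-simplices (5): a, b, c, d, e
  1-simplices (10): ab, ac, ad, ae, bc, bd, be, cd, ce, de
  2-simplices (5): abc, abd, ade, bce, cde

Hence C_0 ≅ Z^5, C_1 ≅ Z^10, C_2 ≅ Z^5.

The boundary map ∂_1: C_1 → C_0 sends each edge [p,q] (with p < q) to q − p.
This gives a 5×10 integer matrix of rank 4; reducing to Smith normal form yields diagonal entries (1,1,1,1).

The boundary map ∂_2: C_2 → C_1 sends each 2-simplex [p,q,r] to [q,r] − [p,r] + [p,q]. For instance
  ∂abd = bd − ad + ab,
  ∂cde = de − ce + cd.
This gives a 10×5 integer matrix of rank 5; reducing to Smith normal form yields diagonal entries (1,1,1,1,1).

From H_k ≅ ker(∂_k) / im(∂_{k+1}) we obtain:

  H_0: rank C_0 − rank ∂_1 = 5 − 4 = 1, and the invariant factors of ∂_1 are all 1, so H_0 ≅ Z.
  H_1: rank ker ∂_1 − rank ∂_2 = (10 − 4) − 5 = 1, and the invariant factors of ∂_2 are all 1, so H_1 ≅ Z.
  H_2: rank ker ∂_2 − rank ∂_3 = (5 − 5) − 0 = 0, and there is no ∂_3, so H_2 ≅ 0.

Hence the Betti numbers are b_0 = 1, b_1 = 1, b_2 = 0.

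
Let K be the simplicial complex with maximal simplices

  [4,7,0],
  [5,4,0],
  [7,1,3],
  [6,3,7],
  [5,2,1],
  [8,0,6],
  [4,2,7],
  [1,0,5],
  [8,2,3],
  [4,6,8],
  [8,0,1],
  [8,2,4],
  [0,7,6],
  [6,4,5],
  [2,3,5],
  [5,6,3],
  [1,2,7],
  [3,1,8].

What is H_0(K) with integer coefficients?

H_0 = Z.

We work with the vertex ordering 0 < 1 < 2 < 3 < 4 < 5 < 6 < 7 < 8. The simplices of K, each written with vertices in increasing order, are:

  0-simplices (9): [0], [1], [2], [3], [4], [5], [6], [7], [8]
  1-simplices (27): (27 of them)
  2-simplices (18): [0,1,5], [0,1,8], [0,4,5], [0,4,7], [0,6,7], [0,6,8], [1,2,5], [1,2,7], [1,3,7], [1,3,8], [2,3,5], [2,3,8], [2,4,7], [2,4,8], [3,5,6], [3,6,7], [4,5,6], [4,6,8]

giving chain groups C_0 ≅ Z^9, C_1 ≅ Z^27, C_2 ≅ Z^18.

The boundary map ∂_1: C_1 → C_0 is given by ∂[p,q] = [q] − [p].
This gives a 9×27 integer matrix of rank 8; reducing to Smith normal form yields diagonal entries (1,1,1,1,1,1,1,1).

∂_2: C_2 → C_1 acts by ∂[p,q,r] = [q,r] − [p,r] + [p,q]. For instance
  ∂[0,4,7] = [4,7] − [0,7] + [0,4],
  ∂[1,3,8] = [3,8] − [1,8] + [1,3].
As a 27×18 matrix over Z this has rank 18, with invariant factors (1,1,1,1,1,1,1,1,1,1,1,1,1,1,1,1,1,2).

Computing H_k = (kernel of ∂_k) / (image of ∂_{k+1}):

  H_0: rank C_0 − rank ∂_1 = 9 − 8 = 1, and the invariant factors of ∂_1 are all 1, so H_0 = Z.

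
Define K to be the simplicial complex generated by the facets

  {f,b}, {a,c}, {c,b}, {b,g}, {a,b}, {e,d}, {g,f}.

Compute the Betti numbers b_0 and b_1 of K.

We work with the vertex ordering a < b < c < d < e < f < g. The simplices of K, each written with vertices in increasing order, are:

  0-simplices (7): a, b, c, d, e, f, g
  1-simplices (7): ab, ac, bc, bf, bg, de, fg

Hence C_0 ≅ Z^7, C_1 ≅ Z^7.

Boundary ∂_1: C_1 → C_0 maps an edge to its endpoints' difference, ∂[p,q] = q − p.
The resulting 7×7 matrix has rank 5, and its Smith normal form has invariant factors (1,1,1,1,1).

Reading off H_k = ker ∂_k / im ∂_{k+1}:

  H_0: rank C_0 − rank ∂_1 = 7 − 5 = 2, and the invariant factors of ∂_1 are all 1, so H_0 = Z^2.
  H_1: rank ker ∂_1 − rank ∂_2 = (7 − 5) − 0 = 2, and there is no ∂_2, so H_1 = Z^2.

Hence the Betti numbers are b_0 = 2, b_1 = 2.

b_0 = 2, b_1 = 2.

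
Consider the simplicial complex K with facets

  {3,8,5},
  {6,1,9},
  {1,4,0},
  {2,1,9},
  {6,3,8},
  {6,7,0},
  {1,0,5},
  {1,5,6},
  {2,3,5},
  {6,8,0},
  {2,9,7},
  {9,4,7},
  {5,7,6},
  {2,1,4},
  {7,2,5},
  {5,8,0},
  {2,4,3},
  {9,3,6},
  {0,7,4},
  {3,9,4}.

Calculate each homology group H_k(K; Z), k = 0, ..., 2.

H_0 = Z,  H_1 = Z ⊕ Z/2,  H_2 = 0.

K has 10 vertices, 30 edges, 20 triangles.
rank ∂_0 = 0, rank ∂_1 = 9 ⇒ b_0 = 10 − 0 − 9 = 1; all invariant factors of ∂_1 are 1 so no torsion. So H_0 = Z.
rank ∂_1 = 9, rank ∂_2 = 20 ⇒ b_1 = 30 − 9 − 20 = 1; ∂_2 has invariant factor(s) [2] giving torsion. So H_1 = Z ⊕ Z/2.
rank ∂_2 = 20, rank ∂_3 = 0 ⇒ b_2 = 20 − 20 − 0 = 0. So H_2 = 0.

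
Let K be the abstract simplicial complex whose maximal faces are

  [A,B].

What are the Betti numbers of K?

b_0 = 1, b_1 = 0.

Fix the vertex order A < B and write every simplex with vertices in increasing order. Then dim K = 1 and the simplices of K are:

  0-simplices (2): A, B
  1-simplices (1): AB

Hence C_0 ≅ Z^2, C_1 ≅ Z^1.

Boundary ∂_1: C_1 → C_0 maps an edge to its endpoints' difference, ∂[p,q] = q − p. For instance
  ∂AB = B − A.
As a 2×1 matrix over Z this has rank 1, with invariant factors (1).

From H_k ≅ ker(∂_k) / im(∂_{k+1}) we obtain:

  H_0: rank C_0 − rank ∂_1 = 2 − 1 = 1, and the invariant factors of ∂_1 are all 1, so H_0 = Z.
  H_1: rank ker ∂_1 − rank ∂_2 = (1 − 1) − 0 = 0, and there is no ∂_2, so H_1 = 0.

Hence the Betti numbers are b_0 = 1, b_1 = 0.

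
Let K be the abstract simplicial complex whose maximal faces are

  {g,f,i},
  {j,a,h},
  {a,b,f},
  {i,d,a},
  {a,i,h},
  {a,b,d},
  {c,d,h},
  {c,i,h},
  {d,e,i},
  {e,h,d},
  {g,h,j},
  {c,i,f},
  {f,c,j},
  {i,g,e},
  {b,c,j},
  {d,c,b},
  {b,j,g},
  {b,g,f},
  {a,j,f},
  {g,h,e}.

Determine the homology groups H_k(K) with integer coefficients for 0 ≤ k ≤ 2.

Take the total order a < b < c < d < e < f < g < h < i < j on the vertex set. Then K (dimension 2) consists of the simplices:

  0-simplices (10): a, b, c, d, e, f, g, h, i, j
  1-simplices (30): ab, ad, af, ah, ai, aj, bc, bd, bf, bg, bj, cd, cf, ch, ci, cj, de, dh, di, eg, eh, ei, fg, fi, fj, gh, gi, gj, hi, hj
  2-simplices (20): abd, abf, adi, afj, ahi, ahj, bcd, bcj, bfg, bgj, cdh, cfi, cfj, chi, deh, dei, egh, egi, fgi, ghj

Hence C_0 ≅ Z^10, C_1 ≅ Z^30, C_2 ≅ Z^20.

Boundary ∂_1: C_1 → C_0 is given by ∂[p,q] = [q] − [p]. For instance
  ∂hi = i − h.
The 10×30 boundary matrix has rank 9 and Smith normal form diag(1,1,1,1,1,1,1,1,1).

∂_2: C_2 → C_1 acts by ∂[p,q,r] = [q,r] − [p,r] + [p,q]. For instance
  ∂cfj = fj − cj + cf,
  ∂afj = fj − aj + af.
This gives a 30×20 integer matrix of rank 20; reducing to Smith normal form yields diagonal entries (1,1,1,1,1,1,1,1,1,1,1,1,1,1,1,1,1,1,1,2).

Reading off H_k = ker ∂_k / im ∂_{k+1}:

  H_0: rank C_0 − rank ∂_1 = 10 − 9 = 1, and the invariant factors of ∂_1 are all 1, so H_0 ≅ Z.
  H_1: rank ker ∂_1 − rank ∂_2 = (30 − 9) − 20 = 1, and ∂_2 has invariant factor 2 > 1, so H_1 ≅ Z ⊕ Z_2.
  H_2: rank ker ∂_2 − rank ∂_3 = (20 − 20) − 0 = 0, and there is no ∂_3, so H_2 ≅ 0.

H_0 = Z,  H_1 = Z ⊕ Z_2,  H_2 = 0.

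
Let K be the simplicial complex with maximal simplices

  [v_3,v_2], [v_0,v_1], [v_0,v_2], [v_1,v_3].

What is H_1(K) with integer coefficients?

H_1 ≅ Z.

Order the vertices as v_0 < v_1 < v_2 < v_3. Listing each simplex with vertices in this order, K has dimension 1 with simplices:

  0-simplices (4): [v_0], [v_1], [v_2], [v_3]
  1-simplices (4): [v_0,v_1], [v_0,v_2], [v_1,v_3], [v_2,v_3]

so the chain groups are C_0 ≅ Z^4, C_1 ≅ Z^4.

The boundary map ∂_1: C_1 → C_0 maps an edge to its endpoints' difference, ∂[p,q] = q − p. For instance
  ∂[v_0,v_1] = [v_1] − [v_0].
The resulting 4×4 matrix has rank 3, and its Smith normal form has invariant factors (1,1,1).

Reading off H_k = ker ∂_k / im ∂_{k+1}:

  H_1: rank ker ∂_1 − rank ∂_2 = (4 − 3) − 0 = 1, and there is no ∂_2, so H_1 = Z.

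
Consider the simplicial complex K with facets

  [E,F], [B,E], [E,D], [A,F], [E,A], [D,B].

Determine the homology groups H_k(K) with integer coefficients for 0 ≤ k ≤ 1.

Order the vertices as A < B < D < E < F. Listing each simplex with vertices in this order, K has dimension 1 with simplices:

  0-simplices (5): A, B, D, E, F
  1-simplices (6): AE, AF, BD, BE, DE, EF

Hence C_0 ≅ Z^5, C_1 ≅ Z^6.

The boundary map ∂_1: C_1 → C_0 sends each edge [p,q] (with p < q) to q − p.
The 5×6 boundary matrix has rank 4 and Smith normal form diag(1,1,1,1).

From H_k ≅ ker(∂_k) / im(∂_{k+1}) we obtain:

  H_0: rank C_0 − rank ∂_1 = 5 − 4 = 1, and the invariant factors of ∂_1 are all 1, so H_0 ≅ Z.
  H_1: rank ker ∂_1 − rank ∂_2 = (6 − 4) − 0 = 2, and there is no ∂_2, so H_1 ≅ Z^2.

As a check, the Euler characteristic is 5 − 6 = -1, which agrees with 1 − 2 = -1.

H_0 = Z,  H_1 = Z^2.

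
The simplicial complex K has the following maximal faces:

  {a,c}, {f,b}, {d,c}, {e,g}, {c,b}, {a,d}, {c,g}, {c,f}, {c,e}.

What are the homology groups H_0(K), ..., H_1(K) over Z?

We work with the vertex ordering a < b < c < d < e < f < g. The simplices of K, each written with vertices in increasing order, are:

  0-simplices (7): a, b, c, d, e, f, g
  1-simplices (9): ac, ad, bc, bf, cd, ce, cf, cg, eg

so the chain groups are C_0 ≅ Z^7, C_1 ≅ Z^9.

∂_1: C_1 → C_0 is given by ∂[p,q] = [q] − [p]. For instance
  ∂bf = f − b.
The 7×9 boundary matrix has rank 6 and Smith normal form diag(1,1,1,1,1,1).

Reading off H_k = ker ∂_k / im ∂_{k+1}:

  H_0: rank C_0 − rank ∂_1 = 7 − 6 = 1, and the invariant factors of ∂_1 are all 1, so H_0 = Z.
  H_1: rank ker ∂_1 − rank ∂_2 = (9 − 6) − 0 = 3, and there is no ∂_2, so H_1 = Z^3.

As a check, the Euler characteristic is 7 − 9 = -2, which agrees with 1 − 3 = -2.
(K is a triangulation of a wedge of 3 circles.)

H_0 ≅ Z,  H_1 ≅ Z^3.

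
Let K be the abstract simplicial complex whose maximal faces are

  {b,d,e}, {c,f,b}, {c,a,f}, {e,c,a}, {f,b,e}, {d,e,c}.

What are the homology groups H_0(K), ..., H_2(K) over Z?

H_0 ≅ Z,  H_1 ≅ Z,  H_2 = 0.

We work with the vertex ordering a < b < c < d < e < f. The simplices of K, each written with vertices in increasing order, are:

  0-simplices (6): a, b, c, d, e, f
  1-simplices (12): ac, ae, af, bc, bd, be, bf, cd, ce, cf, de, ef
  2-simplices (6): ace, acf, bcf, bde, bef, cde

giving chain groups C_0 ≅ Z^6, C_1 ≅ Z^12, C_2 ≅ Z^6.

The boundary map ∂_1: C_1 → C_0 sends each edge [p,q] (with p < q) to q − p. For instance
  ∂ce = e − c.
The 6×12 boundary matrix has rank 5 and Smith normal form diag(1,1,1,1,1).

The boundary map ∂_2: C_2 → C_1 sends each 2-simplex [p,q,r] to [q,r] − [p,r] + [p,q]. For instance
  ∂bde = de − be + bd,
  ∂cde = de − ce + cd.
As a 12×6 matrix over Z this has rank 6, with invariant factors (1,1,1,1,1,1).

From H_k ≅ ker(∂_k) / im(∂_{k+1}) we obtain:

  H_0: rank C_0 − rank ∂_1 = 6 − 5 = 1, and the invariant factors of ∂_1 are all 1, so H_0 ≅ Z.
  H_1: rank ker ∂_1 − rank ∂_2 = (12 − 5) − 6 = 1, and the invariant factors of ∂_2 are all 1, so H_1 ≅ Z.
  H_2: rank ker ∂_2 − rank ∂_3 = (6 − 6) − 0 = 0, and there is no ∂_3, so H_2 ≅ 0.

As a check, the Euler characteristic is 6 − 12 + 6 = 0, which agrees with 1 − 1 + 0 = 0.
(K is a triangulation of the cylinder S^1 x I.)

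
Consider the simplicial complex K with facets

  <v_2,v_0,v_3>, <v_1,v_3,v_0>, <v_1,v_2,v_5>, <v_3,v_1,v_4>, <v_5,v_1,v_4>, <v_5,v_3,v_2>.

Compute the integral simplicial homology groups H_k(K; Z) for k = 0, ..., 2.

Order the vertices as v_0 < v_1 < v_2 < v_3 < v_4 < v_5. Listing each simplex with vertices in this order, K has dimension 2 with simplices:

  0-simplices (6): [v_0], [v_1], [v_2], [v_3], [v_4], [v_5]
  1-simplices (12): [v_0,v_1], [v_0,v_2], [v_0,v_3], [v_1,v_2], [v_1,v_3], [v_1,v_4], [v_1,v_5], [v_2,v_3], [v_2,v_5], [v_3,v_4], [v_3,v_5], [v_4,v_5]
  2-simplices (6): [v_0,v_1,v_3], [v_0,v_2,v_3], [v_1,v_2,v_5], [v_1,v_3,v_4], [v_1,v_4,v_5], [v_2,v_3,v_5]

giving chain groups C_0 ≅ Z^6, C_1 ≅ Z^12, C_2 ≅ Z^6.

∂_1: C_1 → C_0 is given by ∂[p,q] = [q] − [p]. For instance
  ∂[v_1,v_4] = [v_4] − [v_1].
As a 6×12 matrix over Z this has rank 5, with invariant factors (1,1,1,1,1).

∂_2: C_2 → C_1 acts by ∂[p,q,r] = [q,r] − [p,r] + [p,q]. For instance
  ∂[v_1,v_3,v_4] = [v_3,v_4] − [v_1,v_4] + [v_1,v_3],
  ∂[v_1,v_4,v_5] = [v_4,v_5] − [v_1,v_5] + [v_1,v_4].
The 12×6 boundary matrix has rank 6 and Smith normal form diag(1,1,1,1,1,1).

Reading off H_k = ker ∂_k / im ∂_{k+1}:

  H_0: rank C_0 − rank ∂_1 = 6 − 5 = 1, and the invariant factors of ∂_1 are all 1, so H_0 = Z.
  H_1: rank ker ∂_1 − rank ∂_2 = (12 − 5) − 6 = 1, and the invariant factors of ∂_2 are all 1, so H_1 = Z.
  H_2: rank ker ∂_2 − rank ∂_3 = (6 − 6) − 0 = 0, and there is no ∂_3, so H_2 = 0.

As a check, the Euler characteristic is 6 − 12 + 6 = 0, which agrees with 1 − 1 + 0 = 0.
(K is a triangulation of the cylinder S^1 x I.)

H_0 ≅ Z,  H_1 ≅ Z,  H_2 = 0.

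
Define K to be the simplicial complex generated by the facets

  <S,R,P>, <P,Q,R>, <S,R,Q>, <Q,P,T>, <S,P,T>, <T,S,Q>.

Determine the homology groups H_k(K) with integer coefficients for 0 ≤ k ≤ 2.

Order the vertices as P < Q < R < S < T. Listing each simplex with vertices in this order, K has dimension 2 with simplices:

  0-simplices (5): P, Q, R, S, T
  1-simplices (9): PQ, PR, PS, PT, QR, QS, QT, RS, ST
  2-simplices (6): PQR, PQT, PRS, PST, QRS, QST

Hence C_0 ≅ Z^5, C_1 ≅ Z^9, C_2 ≅ Z^6.

Boundary ∂_1: C_1 → C_0 maps an edge to its endpoints' difference, ∂[p,q] = q − p.
The 5×9 boundary matrix has rank 4 and Smith normal form diag(1,1,1,1).

∂_2: C_2 → C_1 sends each 2-simplex [p,q,r] to [q,r] − [p,r] + [p,q]. For instance
  ∂QRS = RS − QS + QR,
  ∂PST = ST − PT + PS.
The 9×6 boundary matrix has rank 5 and Smith normal form diag(1,1,1,1,1).

Reading off H_k = ker ∂_k / im ∂_{k+1}:

  H_0: rank C_0 − rank ∂_1 = 5 − 4 = 1, and the invariant factors of ∂_1 are all 1, so H_0 ≅ Z.
  H_1: rank ker ∂_1 − rank ∂_2 = (9 − 4) − 5 = 0, and the invariant factors of ∂_2 are all 1, so H_1 ≅ 0.
  H_2: rank ker ∂_2 − rank ∂_3 = (6 − 5) − 0 = 1, and there is no ∂_3, so H_2 ≅ Z.

As a check, the Euler characteristic is 5 − 9 + 6 = 2, which agrees with 1 − 0 + 1 = 2.

H_0 ≅ Z,  H_1 = 0,  H_2 ≅ Z.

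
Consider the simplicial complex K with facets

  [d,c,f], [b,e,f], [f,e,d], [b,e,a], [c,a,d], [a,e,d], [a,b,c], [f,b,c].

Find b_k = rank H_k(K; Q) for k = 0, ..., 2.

b_0 = 1, b_1 = 0, b_2 = 1.

Order the vertices as a < b < c < d < e < f. Listing each simplex with vertices in this order, K has dimension 2 with simplices:

  0-simplices (6): a, b, c, d, e, f
  1-simplices (12): ab, ac, ad, ae, bc, be, bf, cd, cf, de, df, ef
  2-simplices (8): abc, abe, acd, ade, bcf, bef, cdf, def

giving chain groups C_0 ≅ Z^6, C_1 ≅ Z^12, C_2 ≅ Z^8.

Boundary ∂_1: C_1 → C_0 is given by ∂[p,q] = [q] − [p]. For instance
  ∂ef = f − e.
The resulting 6×12 matrix has rank 5, and its Smith normal form has invariant factors (1,1,1,1,1).

Boundary ∂_2: C_2 → C_1 acts by ∂[p,q,r] = [q,r] − [p,r] + [p,q]. For instance
  ∂acd = cd − ad + ac,
  ∂def = ef − df + de.
As a 12×8 matrix over Z this has rank 7, with invariant factors (1,1,1,1,1,1,1).

Computing H_k = (kernel of ∂_k) / (image of ∂_{k+1}):

  H_0: rank C_0 − rank ∂_1 = 6 − 5 = 1, and the invariant factors of ∂_1 are all 1, so H_0 = Z.
  H_1: rank ker ∂_1 − rank ∂_2 = (12 − 5) − 7 = 0, and the invariant factors of ∂_2 are all 1, so H_1 = 0.
  H_2: rank ker ∂_2 − rank ∂_3 = (8 − 7) − 0 = 1, and there is no ∂_3, so H_2 = Z.

As a check, the Euler characteristic is 6 − 12 + 8 = 2, which agrees with 1 − 0 + 1 = 2.

Hence the Betti numbers are b_0 = 1, b_1 = 0, b_2 = 1.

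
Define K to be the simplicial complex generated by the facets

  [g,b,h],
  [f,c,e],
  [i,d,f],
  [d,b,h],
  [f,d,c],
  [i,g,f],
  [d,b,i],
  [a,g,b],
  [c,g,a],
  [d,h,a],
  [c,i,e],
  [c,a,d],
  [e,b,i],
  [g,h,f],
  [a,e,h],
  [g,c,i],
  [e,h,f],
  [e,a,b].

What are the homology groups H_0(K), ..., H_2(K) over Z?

H_0 ≅ Z,  H_1 ≅ Z ⊕ Z/2Z,  H_2 = 0.

We work with the vertex ordering a < b < c < d < e < f < g < h < i. The simplices of K, each written with vertices in increasing order, are:

  0-simplices (9): a, b, c, d, e, f, g, h, i
  1-simplices (27): ab, ac, ad, ae, ag, ah, bd, be, bg, bh, bi, cd, ce, cf, cg, ci, df, dh, di, ef, eh, ei, fg, fh, fi, gh, gi
  2-simplices (18): abe, abg, acd, acg, adh, aeh, bdh, bdi, bei, bgh, cdf, cef, cei, cgi, dfi, efh, fgh, fgi

giving chain groups C_0 ≅ Z^9, C_1 ≅ Z^27, C_2 ≅ Z^18.

∂_1: C_1 → C_0 sends each edge [p,q] (with p < q) to q − p.
The resulting 9×27 matrix has rank 8, and its Smith normal form has invariant factors (1,1,1,1,1,1,1,1).

Boundary ∂_2: C_2 → C_1 sends each 2-simplex [p,q,r] to [q,r] − [p,r] + [p,q]. For instance
  ∂abg = bg − ag + ab,
  ∂dfi = fi − di + df.
The 27×18 boundary matrix has rank 18 and Smith normal form diag(1,1,1,1,1,1,1,1,1,1,1,1,1,1,1,1,1,2).

Reading off H_k = ker ∂_k / im ∂_{k+1}:

  H_0: rank C_0 − rank ∂_1 = 9 − 8 = 1, and the invariant factors of ∂_1 are all 1, so H_0 = Z.
  H_1: rank ker ∂_1 − rank ∂_2 = (27 − 8) − 18 = 1, and ∂_2 has invariant factor 2 > 1, so H_1 = Z ⊕ Z/2Z.
  H_2: rank ker ∂_2 − rank ∂_3 = (18 − 18) − 0 = 0, and there is no ∂_3, so H_2 = 0.

As a check, the Euler characteristic is 9 − 27 + 18 = 0, which agrees with 1 − 1 + 0 = 0.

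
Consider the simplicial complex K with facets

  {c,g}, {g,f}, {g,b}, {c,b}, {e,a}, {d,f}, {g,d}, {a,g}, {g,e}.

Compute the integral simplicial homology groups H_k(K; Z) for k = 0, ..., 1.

H_0 = Z,  H_1 = Z^3.

Fix the vertex order a < b < c < d < e < f < g and write every simplex with vertices in increasing order. Then dim K = 1 and the simplices of K are:

  0-simplices (7): a, b, c, d, e, f, g
  1-simplices (9): ae, ag, bc, bg, cg, df, dg, eg, fg

giving chain groups C_0 ≅ Z^7, C_1 ≅ Z^9.

∂_1: C_1 → C_0 is given by ∂[p,q] = [q] − [p]. For instance
  ∂ag = g − a.
The resulting 7×9 matrix has rank 6, and its Smith normal form has invariant factors (1,1,1,1,1,1).

Reading off H_k = ker ∂_k / im ∂_{k+1}:

  H_0: rank C_0 − rank ∂_1 = 7 − 6 = 1, and the invariant factors of ∂_1 are all 1, so H_0 ≅ Z.
  H_1: rank ker ∂_1 − rank ∂_2 = (9 − 6) − 0 = 3, and there is no ∂_2, so H_1 ≅ Z^3.

As a check, the Euler characteristic is 7 − 9 = -2, which agrees with 1 − 3 = -2.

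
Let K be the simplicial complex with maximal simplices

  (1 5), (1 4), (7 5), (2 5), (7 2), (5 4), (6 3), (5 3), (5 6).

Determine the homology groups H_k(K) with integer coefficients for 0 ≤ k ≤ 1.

Take the total order 1 < 2 < 3 < 4 < 5 < 6 < 7 on the vertex set. Then K (dimension 1) consists of the simplices:

  0-simplices (7): [1], [2], [3], [4], [5], [6], [7]
  1-simplices (9): [1,4], [1,5], [2,5], [2,7], [3,5], [3,6], [4,5], [5,6], [5,7]

so the chain groups are C_0 ≅ Z^7, C_1 ≅ Z^9.

Boundary ∂_1: C_1 → C_0 maps an edge to its endpoints' difference, ∂[p,q] = q − p.
The resulting 7×9 matrix has rank 6, and its Smith normal form has invariant factors (1,1,1,1,1,1).

From H_k ≅ ker(∂_k) / im(∂_{k+1}) we obtain:

  H_0: rank C_0 − rank ∂_1 = 7 − 6 = 1, and the invariant factors of ∂_1 are all 1, so H_0 ≅ Z.
  H_1: rank ker ∂_1 − rank ∂_2 = (9 − 6) − 0 = 3, and there is no ∂_2, so H_1 ≅ Z^3.

(K is a triangulation of a wedge of 3 circles.)

H_0 = Z,  H_1 = Z^3.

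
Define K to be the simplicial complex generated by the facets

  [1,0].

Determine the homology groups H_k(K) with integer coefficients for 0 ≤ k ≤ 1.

Fix the vertex order 0 < 1 and write every simplex with vertices in increasing order. Then dim K = 1 and the simplices of K are:

  0-simplices (2): [0], [1]
  1-simplices (1): [0,1]

giving chain groups C_0 ≅ Z^2, C_1 ≅ Z^1.

Boundary ∂_1: C_1 → C_0 sends each edge [p,q] (with p < q) to q − p. For instance
  ∂[0,1] = [1] − [0].
The resulting 2×1 matrix has rank 1, and its Smith normal form has invariant factors (1).

Reading off H_k = ker ∂_k / im ∂_{k+1}:

  H_0: rank C_0 − rank ∂_1 = 2 − 1 = 1, and the invariant factors of ∂_1 are all 1, so H_0 ≅ Z.
  H_1: rank ker ∂_1 − rank ∂_2 = (1 − 1) − 0 = 0, and there is no ∂_2, so H_1 ≅ 0.

(K is a triangulation of the 1-simplex.)

H_0 ≅ Z,  H_1 = 0.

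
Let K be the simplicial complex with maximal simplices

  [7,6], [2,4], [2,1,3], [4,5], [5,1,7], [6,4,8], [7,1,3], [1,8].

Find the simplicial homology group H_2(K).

H_2 ≅ 0.

Take the total order 1 < 2 < 3 < 4 < 5 < 6 < 7 < 8 on the vertex set. Then K (dimension 2) consists of the simplices:

  0-simplices (8): [1], [2], [3], [4], [5], [6], [7], [8]
  1-simplices (14): [1,2], [1,3], [1,5], [1,7], [1,8], [2,3], [2,4], [3,7], [4,5], [4,6], [4,8], [5,7], [6,7], [6,8]
  2-simplices (4): [1,2,3], [1,3,7], [1,5,7], [4,6,8]

giving chain groups C_0 ≅ Z^8, C_1 ≅ Z^14, C_2 ≅ Z^4.

∂_1: C_1 → C_0 sends each edge [p,q] (with p < q) to q − p. For instance
  ∂[1,3] = [3] − [1].
The 8×14 boundary matrix has rank 7 and Smith normal form diag(1,1,1,1,1,1,1).

∂_2: C_2 → C_1 acts by ∂[p,q,r] = [q,r] − [p,r] + [p,q]. For instance
  ∂[1,5,7] = [5,7] − [1,7] + [1,5],
  ∂[4,6,8] = [6,8] − [4,8] + [4,6].
As a 14×4 matrix over Z this has rank 4, with invariant factors (1,1,1,1).

Now H_k = ker ∂_k / im ∂_{k+1}, so:

  H_2: rank ker ∂_2 − rank ∂_3 = (4 − 4) − 0 = 0, and there is no ∂_3, so H_2 ≅ 0.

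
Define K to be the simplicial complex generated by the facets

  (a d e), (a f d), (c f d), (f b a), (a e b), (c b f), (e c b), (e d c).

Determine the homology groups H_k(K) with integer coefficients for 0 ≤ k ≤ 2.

H_0 = Z,  H_1 = 0,  H_2 = Z.

Take the total order a < b < c < d < e < f on the vertex set. Then K (dimension 2) consists of the simplices:

  0-simplices (6): a, b, c, d, e, f
  1-simplices (12): ab, ad, ae, af, bc, be, bf, cd, ce, cf, de, df
  2-simplices (8): abe, abf, ade, adf, bce, bcf, cde, cdf

Hence C_0 ≅ Z^6, C_1 ≅ Z^12, C_2 ≅ Z^8.

∂_1: C_1 → C_0 sends each edge [p,q] (with p < q) to q − p.
The 6×12 boundary matrix has rank 5 and Smith normal form diag(1,1,1,1,1).

The boundary map ∂_2: C_2 → C_1 maps a triangle to the signed sum of its edges. For instance
  ∂bcf = cf − bf + bc,
  ∂adf = df − af + ad.
The 12×8 boundary matrix has rank 7 and Smith normal form diag(1,1,1,1,1,1,1).

Reading off H_k = ker ∂_k / im ∂_{k+1}:

  H_0: rank C_0 − rank ∂_1 = 6 − 5 = 1, and the invariant factors of ∂_1 are all 1, so H_0 = Z.
  H_1: rank ker ∂_1 − rank ∂_2 = (12 − 5) − 7 = 0, and the invariant factors of ∂_2 are all 1, so H_1 = 0.
  H_2: rank ker ∂_2 − rank ∂_3 = (8 − 7) − 0 = 1, and there is no ∂_3, so H_2 = Z.

As a check, the Euler characteristic is 6 − 12 + 8 = 2, which agrees with 1 − 0 + 1 = 2.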